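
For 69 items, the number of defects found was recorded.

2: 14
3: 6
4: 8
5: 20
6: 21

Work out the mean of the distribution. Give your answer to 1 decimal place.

4.4

Values: 2, 3, 4, 5, 6
Σfx = 14×2 + 6×3 + 8×4 + 20×5 + 21×6 = 304
n = Σf = 69
Mean = 304 / 69 = 4.4058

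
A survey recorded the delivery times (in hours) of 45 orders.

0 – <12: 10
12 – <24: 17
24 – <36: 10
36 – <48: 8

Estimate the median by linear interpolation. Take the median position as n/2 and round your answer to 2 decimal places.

20.82

Cumulative frequencies: 10, 27, 37, 45
n = 45; position = n/2 = 22.5.
This falls in the class 12 – <24: L = 12, F = 10, f = 17, h = 12.
Median ≈ 12 + ((22.5 − 10) / 17) × 12 = 20.8235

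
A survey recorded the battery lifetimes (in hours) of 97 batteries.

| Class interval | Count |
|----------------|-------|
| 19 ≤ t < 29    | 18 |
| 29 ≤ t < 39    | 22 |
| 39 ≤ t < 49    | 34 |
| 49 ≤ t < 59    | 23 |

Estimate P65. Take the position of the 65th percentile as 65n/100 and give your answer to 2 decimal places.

Cumulative frequencies: 18, 40, 74, 97
n = 97; position = 65n/100 = 63.05.
This falls in the class 39 ≤ t < 49: L = 39, F = 40, f = 34, h = 10.
65th percentile ≈ 39 + ((63.05 − 40) / 34) × 10 = 45.7794

45.78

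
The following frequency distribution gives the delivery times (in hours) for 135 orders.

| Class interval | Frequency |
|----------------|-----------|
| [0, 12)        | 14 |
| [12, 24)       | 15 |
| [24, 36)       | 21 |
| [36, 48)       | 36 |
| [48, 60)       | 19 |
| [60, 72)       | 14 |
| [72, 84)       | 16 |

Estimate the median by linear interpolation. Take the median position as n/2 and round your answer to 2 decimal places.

Cumulative frequencies: 14, 29, 50, 86, 105, 119, 135
n = 135; position = n/2 = 67.5.
This falls in the class [36, 48): L = 36, F = 50, f = 36, h = 12.
Median ≈ 36 + ((67.5 − 50) / 36) × 12 = 41.8333

41.83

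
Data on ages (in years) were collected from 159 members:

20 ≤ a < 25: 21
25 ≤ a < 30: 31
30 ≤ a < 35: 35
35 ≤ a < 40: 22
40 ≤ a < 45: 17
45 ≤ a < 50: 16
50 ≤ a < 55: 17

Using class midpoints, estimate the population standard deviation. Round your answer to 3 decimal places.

Midpoints: 22.5, 27.5, 32.5, 37.5, 42.5, 47.5, 52.5
n = 159, Σfm = 5662.5, mean = 35.6132
Σfm² = 215643.75
Σf(m − x̄)² = Σfm² − (Σfm)²/n = 215643.75 − 5662.5²/159 = 13983.9623
Population variance = 13983.9623 / 159 = 87.9494
Standard deviation = √87.9494 = 9.3781

9.378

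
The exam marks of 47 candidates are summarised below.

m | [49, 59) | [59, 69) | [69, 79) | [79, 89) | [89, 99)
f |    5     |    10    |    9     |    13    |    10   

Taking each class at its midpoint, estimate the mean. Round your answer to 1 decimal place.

Midpoints: 54, 64, 74, 84, 94
Σfm = 5×54 + 10×64 + 9×74 + 13×84 + 10×94 = 3608
n = Σf = 47
Mean = 3608 / 47 = 76.7660

76.8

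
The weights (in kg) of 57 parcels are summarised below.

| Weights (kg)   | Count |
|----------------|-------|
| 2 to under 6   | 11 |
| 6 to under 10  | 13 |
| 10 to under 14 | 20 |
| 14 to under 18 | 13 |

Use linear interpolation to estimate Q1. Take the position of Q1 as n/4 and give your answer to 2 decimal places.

7.00

Cumulative frequencies: 11, 24, 44, 57
n = 57; position = n/4 = 14.25.
This falls in the class 6 to under 10: L = 6, F = 11, f = 13, h = 4.
Lower quartile ≈ 6 + ((14.25 − 11) / 13) × 4 = 7.0000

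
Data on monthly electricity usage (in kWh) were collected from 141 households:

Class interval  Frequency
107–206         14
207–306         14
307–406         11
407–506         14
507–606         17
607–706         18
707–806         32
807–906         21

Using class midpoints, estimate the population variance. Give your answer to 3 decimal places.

Midpoints: 156.5, 256.5, 356.5, 456.5, 556.5, 656.5, 756.5, 856.5
n = 141, Σfm = 79566.5, mean = 564.3014
Σfm² = 52320907.25
Σf(m − x̄)² = Σfm² − (Σfm)²/n = 52320907.25 − 79566.5²/141 = 7421418.4397
Population variance = 7421418.4397 / 141 = 52634.1733

52634.173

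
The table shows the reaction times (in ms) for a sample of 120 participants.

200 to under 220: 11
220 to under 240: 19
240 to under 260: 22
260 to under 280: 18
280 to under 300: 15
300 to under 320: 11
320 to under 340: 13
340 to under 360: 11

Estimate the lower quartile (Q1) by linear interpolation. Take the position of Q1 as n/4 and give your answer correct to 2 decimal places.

240.00

Cumulative frequencies: 11, 30, 52, 70, 85, 96, 109, 120
n = 120; position = n/4 = 30.
This falls in the class 220 to under 240: L = 220, F = 11, f = 19, h = 20.
Lower quartile ≈ 220 + ((30 − 11) / 19) × 20 = 240.0000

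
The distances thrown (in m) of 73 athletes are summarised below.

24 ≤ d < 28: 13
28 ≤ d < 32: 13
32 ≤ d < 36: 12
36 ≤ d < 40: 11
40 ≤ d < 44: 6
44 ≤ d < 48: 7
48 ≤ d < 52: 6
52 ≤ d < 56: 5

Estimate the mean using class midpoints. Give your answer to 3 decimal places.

Midpoints: 26, 30, 34, 38, 42, 46, 50, 54
Σfm = 13×26 + 13×30 + 12×34 + 11×38 + 6×42 + 7×46 + 6×50 + 5×54 = 2698
n = Σf = 73
Mean = 2698 / 73 = 36.9589

36.959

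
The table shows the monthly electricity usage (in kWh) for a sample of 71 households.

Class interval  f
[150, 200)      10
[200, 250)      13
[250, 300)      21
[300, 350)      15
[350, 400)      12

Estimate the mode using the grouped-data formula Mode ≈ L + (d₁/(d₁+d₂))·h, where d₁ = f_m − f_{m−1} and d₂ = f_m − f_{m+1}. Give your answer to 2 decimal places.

278.57

Modal class: [250, 300) (highest frequency 21).
d₁ = 21 − 13 = 8, d₂ = 21 − 15 = 6
Mode ≈ 250 + (8/(8+6)) × 50 = 250 + 28.5714 = 278.5714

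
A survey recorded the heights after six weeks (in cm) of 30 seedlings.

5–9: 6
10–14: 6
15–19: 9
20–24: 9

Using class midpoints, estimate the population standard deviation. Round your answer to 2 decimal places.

5.50

Midpoints: 7, 12, 17, 22
n = 30, Σfm = 465, mean = 15.5000
Σfm² = 8115
Σf(m − x̄)² = Σfm² − (Σfm)²/n = 8115 − 465²/30 = 907.5000
Population variance = 907.5000 / 30 = 30.2500
Standard deviation = √30.2500 = 5.5000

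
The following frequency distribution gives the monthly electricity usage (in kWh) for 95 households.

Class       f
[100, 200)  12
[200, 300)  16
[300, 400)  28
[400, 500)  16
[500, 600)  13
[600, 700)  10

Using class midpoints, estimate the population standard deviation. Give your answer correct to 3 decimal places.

149.110

Midpoints: 150, 250, 350, 450, 550, 650
n = 95, Σfm = 36450, mean = 383.6842
Σfm² = 16097500
Σf(m − x̄)² = Σfm² − (Σfm)²/n = 16097500 − 36450²/95 = 2112210.5263
Population variance = 2112210.5263 / 95 = 22233.7950
Standard deviation = √22233.7950 = 149.1100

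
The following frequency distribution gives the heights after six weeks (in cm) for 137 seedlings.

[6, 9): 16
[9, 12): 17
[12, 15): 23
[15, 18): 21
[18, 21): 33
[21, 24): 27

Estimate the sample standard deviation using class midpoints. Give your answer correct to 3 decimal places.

Midpoints: 7.5, 10.5, 13.5, 16.5, 19.5, 22.5
n = 137, Σfm = 2206.5, mean = 16.1058
Σfm² = 38900.25
Σf(m − x̄)² = Σfm² − (Σfm)²/n = 38900.25 − 2206.5²/137 = 3362.7153
Sample variance = 3362.7153 / 136 = 24.7258
Standard deviation = √24.7258 = 4.9725

4.973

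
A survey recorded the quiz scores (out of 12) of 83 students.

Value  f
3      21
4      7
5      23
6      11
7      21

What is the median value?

5

Cumulative frequencies: 21, 28, 51, 62, 83
n = 83, so the median is the value in position (n+1)/2 = 42.
Position 42 falls at value 5.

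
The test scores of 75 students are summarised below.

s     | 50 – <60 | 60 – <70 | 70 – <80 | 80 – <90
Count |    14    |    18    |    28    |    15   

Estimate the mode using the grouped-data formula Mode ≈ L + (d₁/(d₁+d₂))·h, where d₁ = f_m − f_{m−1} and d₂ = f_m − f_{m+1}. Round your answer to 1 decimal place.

74.3

Modal class: 70 – <80 (highest frequency 28).
d₁ = 28 − 18 = 10, d₂ = 28 − 15 = 13
Mode ≈ 70 + (10/(10+13)) × 10 = 70 + 4.3478 = 74.3478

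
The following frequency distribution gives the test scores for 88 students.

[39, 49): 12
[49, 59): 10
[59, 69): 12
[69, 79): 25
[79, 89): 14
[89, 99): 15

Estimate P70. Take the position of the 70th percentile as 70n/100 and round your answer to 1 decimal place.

80.9

Cumulative frequencies: 12, 22, 34, 59, 73, 88
n = 88; position = 70n/100 = 61.6.
This falls in the class [79, 89): L = 79, F = 59, f = 14, h = 10.
70th percentile ≈ 79 + ((61.6 − 59) / 14) × 10 = 80.8571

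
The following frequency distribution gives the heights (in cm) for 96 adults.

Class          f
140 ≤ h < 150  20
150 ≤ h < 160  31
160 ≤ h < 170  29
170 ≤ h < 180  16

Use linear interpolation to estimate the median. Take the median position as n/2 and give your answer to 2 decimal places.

159.03

Cumulative frequencies: 20, 51, 80, 96
n = 96; position = n/2 = 48.
This falls in the class 150 ≤ h < 160: L = 150, F = 20, f = 31, h = 10.
Median ≈ 150 + ((48 − 20) / 31) × 10 = 159.0323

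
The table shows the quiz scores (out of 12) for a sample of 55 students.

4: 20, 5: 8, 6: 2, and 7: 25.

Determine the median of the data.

Cumulative frequencies: 20, 28, 30, 55
n = 55, so the median is the value in position (n+1)/2 = 28.
Position 28 falls at value 5.

5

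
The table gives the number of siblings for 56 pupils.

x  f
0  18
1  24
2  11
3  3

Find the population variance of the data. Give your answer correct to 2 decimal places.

Values: 0, 1, 2, 3
n = 56, Σfx = 55, mean = 0.9821
Σfx² = 95
Σf(x − x̄)² = Σfx² − (Σfx)²/n = 95 − 55²/56 = 40.9821
Population variance = 40.9821 / 56 = 0.7318

0.73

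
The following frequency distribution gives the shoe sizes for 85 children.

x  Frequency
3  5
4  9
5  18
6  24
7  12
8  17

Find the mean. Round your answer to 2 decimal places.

Values: 3, 4, 5, 6, 7, 8
Σfx = 5×3 + 9×4 + 18×5 + 24×6 + 12×7 + 17×8 = 505
n = Σf = 85
Mean = 505 / 85 = 5.9412

5.94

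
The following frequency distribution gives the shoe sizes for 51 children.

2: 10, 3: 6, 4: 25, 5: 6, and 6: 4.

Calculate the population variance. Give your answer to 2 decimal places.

1.28

Values: 2, 3, 4, 5, 6
n = 51, Σfx = 192, mean = 3.7647
Σfx² = 788
Σf(x − x̄)² = Σfx² − (Σfx)²/n = 788 − 192²/51 = 65.1765
Population variance = 65.1765 / 51 = 1.2780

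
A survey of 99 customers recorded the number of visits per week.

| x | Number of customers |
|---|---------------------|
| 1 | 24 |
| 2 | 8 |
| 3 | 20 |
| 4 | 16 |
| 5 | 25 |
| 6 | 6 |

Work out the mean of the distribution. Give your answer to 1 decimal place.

3.3

Values: 1, 2, 3, 4, 5, 6
Σfx = 24×1 + 8×2 + 20×3 + 16×4 + 25×5 + 6×6 = 325
n = Σf = 99
Mean = 325 / 99 = 3.2828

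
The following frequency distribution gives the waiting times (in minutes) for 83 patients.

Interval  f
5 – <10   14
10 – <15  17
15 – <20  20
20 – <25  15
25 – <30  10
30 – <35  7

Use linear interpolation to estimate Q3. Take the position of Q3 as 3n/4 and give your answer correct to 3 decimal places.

23.750

Cumulative frequencies: 14, 31, 51, 66, 76, 83
n = 83; position = 3n/4 = 62.25.
This falls in the class 20 – <25: L = 20, F = 51, f = 15, h = 5.
Upper quartile ≈ 20 + ((62.25 − 51) / 15) × 5 = 23.7500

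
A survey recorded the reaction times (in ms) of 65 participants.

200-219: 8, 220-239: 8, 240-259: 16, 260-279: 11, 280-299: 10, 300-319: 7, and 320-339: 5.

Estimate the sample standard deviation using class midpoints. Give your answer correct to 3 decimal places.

Midpoints: 209.5, 229.5, 249.5, 269.5, 289.5, 309.5, 329.5
n = 65, Σfm = 17177.5, mean = 264.2692
Σfm² = 4618906.25
Σf(m − x̄)² = Σfm² − (Σfm)²/n = 4618906.25 − 17177.5²/65 = 79421.5385
Sample variance = 79421.5385 / 64 = 1240.9615
Standard deviation = √1240.9615 = 35.2273

35.227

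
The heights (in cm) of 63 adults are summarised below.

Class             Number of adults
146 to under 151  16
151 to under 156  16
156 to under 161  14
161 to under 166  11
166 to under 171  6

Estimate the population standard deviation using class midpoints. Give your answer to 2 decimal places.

Midpoints: 148.5, 153.5, 158.5, 163.5, 168.5
n = 63, Σfm = 9860.5, mean = 156.5159
Σfm² = 1545951.75
Σf(m − x̄)² = Σfm² − (Σfm)²/n = 1545951.75 − 9860.5²/63 = 2626.9841
Population variance = 2626.9841 / 63 = 41.6982
Standard deviation = √41.6982 = 6.4574

6.46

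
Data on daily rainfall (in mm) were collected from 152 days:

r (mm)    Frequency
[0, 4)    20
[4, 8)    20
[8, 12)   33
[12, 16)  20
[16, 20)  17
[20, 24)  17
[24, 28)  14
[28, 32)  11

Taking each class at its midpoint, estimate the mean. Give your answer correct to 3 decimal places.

Midpoints: 2, 6, 10, 14, 18, 22, 26, 30
Σfm = 20×2 + 20×6 + 33×10 + 20×14 + 17×18 + 17×22 + 14×26 + 11×30 = 2144
n = Σf = 152
Mean = 2144 / 152 = 14.1053

14.105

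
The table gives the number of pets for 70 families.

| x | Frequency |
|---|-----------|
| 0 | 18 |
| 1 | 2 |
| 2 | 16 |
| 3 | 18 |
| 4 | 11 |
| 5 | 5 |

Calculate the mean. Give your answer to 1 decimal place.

2.2

Values: 0, 1, 2, 3, 4, 5
Σfx = 18×0 + 2×1 + 16×2 + 18×3 + 11×4 + 5×5 = 157
n = Σf = 70
Mean = 157 / 70 = 2.2429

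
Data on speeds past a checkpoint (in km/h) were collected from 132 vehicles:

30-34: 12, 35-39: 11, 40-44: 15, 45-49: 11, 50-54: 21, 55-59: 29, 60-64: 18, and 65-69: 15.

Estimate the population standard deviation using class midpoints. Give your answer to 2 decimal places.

10.63

Midpoints: 32, 37, 42, 47, 52, 57, 62, 67
n = 132, Σfm = 6804, mean = 51.5455
Σfm² = 365638
Σf(m − x̄)² = Σfm² − (Σfm)²/n = 365638 − 6804²/132 = 14922.7273
Population variance = 14922.7273 / 132 = 113.0510
Standard deviation = √113.0510 = 10.6325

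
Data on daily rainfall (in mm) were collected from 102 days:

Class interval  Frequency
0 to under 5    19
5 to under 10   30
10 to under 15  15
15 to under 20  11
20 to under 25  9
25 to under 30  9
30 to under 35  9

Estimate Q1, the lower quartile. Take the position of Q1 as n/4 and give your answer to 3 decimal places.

6.083

Cumulative frequencies: 19, 49, 64, 75, 84, 93, 102
n = 102; position = n/4 = 25.5.
This falls in the class 5 to under 10: L = 5, F = 19, f = 30, h = 5.
Lower quartile ≈ 5 + ((25.5 − 19) / 30) × 5 = 6.0833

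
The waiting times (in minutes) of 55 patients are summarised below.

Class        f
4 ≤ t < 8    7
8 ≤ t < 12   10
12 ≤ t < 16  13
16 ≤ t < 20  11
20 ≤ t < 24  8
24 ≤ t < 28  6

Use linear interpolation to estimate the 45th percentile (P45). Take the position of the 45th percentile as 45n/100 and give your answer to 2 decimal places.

14.38

Cumulative frequencies: 7, 17, 30, 41, 49, 55
n = 55; position = 45n/100 = 24.75.
This falls in the class 12 ≤ t < 16: L = 12, F = 17, f = 13, h = 4.
45th percentile ≈ 12 + ((24.75 − 17) / 13) × 4 = 14.3846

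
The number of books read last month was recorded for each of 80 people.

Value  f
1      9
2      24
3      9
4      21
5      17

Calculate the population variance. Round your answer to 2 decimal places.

1.84

Values: 1, 2, 3, 4, 5
n = 80, Σfx = 253, mean = 3.1625
Σfx² = 947
Σf(x − x̄)² = Σfx² − (Σfx)²/n = 947 − 253²/80 = 146.8875
Population variance = 146.8875 / 80 = 1.8361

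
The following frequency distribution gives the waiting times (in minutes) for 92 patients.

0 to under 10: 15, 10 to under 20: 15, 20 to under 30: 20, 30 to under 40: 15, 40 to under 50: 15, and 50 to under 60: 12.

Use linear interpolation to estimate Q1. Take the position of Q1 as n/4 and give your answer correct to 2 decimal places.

Cumulative frequencies: 15, 30, 50, 65, 80, 92
n = 92; position = n/4 = 23.
This falls in the class 10 to under 20: L = 10, F = 15, f = 15, h = 10.
Lower quartile ≈ 10 + ((23 − 15) / 15) × 10 = 15.3333

15.33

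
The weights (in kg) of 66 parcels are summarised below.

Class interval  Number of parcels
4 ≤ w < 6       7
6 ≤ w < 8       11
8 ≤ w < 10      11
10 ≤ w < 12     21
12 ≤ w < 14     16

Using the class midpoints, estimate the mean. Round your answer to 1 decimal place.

Midpoints: 5, 7, 9, 11, 13
Σfm = 7×5 + 11×7 + 11×9 + 21×11 + 16×13 = 650
n = Σf = 66
Mean = 650 / 66 = 9.8485

9.8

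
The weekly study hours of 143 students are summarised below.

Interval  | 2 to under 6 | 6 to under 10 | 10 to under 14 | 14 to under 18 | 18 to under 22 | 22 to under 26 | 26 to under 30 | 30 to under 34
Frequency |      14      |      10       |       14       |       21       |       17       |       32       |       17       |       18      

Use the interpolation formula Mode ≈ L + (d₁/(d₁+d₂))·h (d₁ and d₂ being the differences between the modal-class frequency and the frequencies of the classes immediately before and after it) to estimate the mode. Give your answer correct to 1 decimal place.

24.0

Modal class: 22 to under 26 (highest frequency 32).
d₁ = 32 − 17 = 15, d₂ = 32 − 17 = 15
Mode ≈ 22 + (15/(15+15)) × 4 = 22 + 2.0000 = 24.0000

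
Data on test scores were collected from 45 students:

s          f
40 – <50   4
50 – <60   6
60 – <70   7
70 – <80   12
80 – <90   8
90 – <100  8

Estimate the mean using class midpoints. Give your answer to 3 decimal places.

73.444

Midpoints: 45, 55, 65, 75, 85, 95
Σfm = 4×45 + 6×55 + 7×65 + 12×75 + 8×85 + 8×95 = 3305
n = Σf = 45
Mean = 3305 / 45 = 73.4444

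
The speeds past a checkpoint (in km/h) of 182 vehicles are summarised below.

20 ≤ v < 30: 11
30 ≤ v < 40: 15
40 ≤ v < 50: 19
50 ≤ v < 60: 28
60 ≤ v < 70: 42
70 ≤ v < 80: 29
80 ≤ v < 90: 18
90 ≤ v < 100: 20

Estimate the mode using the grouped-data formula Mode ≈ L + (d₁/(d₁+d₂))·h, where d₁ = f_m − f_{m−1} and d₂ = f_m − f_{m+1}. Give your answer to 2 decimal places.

Modal class: 60 ≤ v < 70 (highest frequency 42).
d₁ = 42 − 28 = 14, d₂ = 42 − 29 = 13
Mode ≈ 60 + (14/(14+13)) × 10 = 60 + 5.1852 = 65.1852

65.19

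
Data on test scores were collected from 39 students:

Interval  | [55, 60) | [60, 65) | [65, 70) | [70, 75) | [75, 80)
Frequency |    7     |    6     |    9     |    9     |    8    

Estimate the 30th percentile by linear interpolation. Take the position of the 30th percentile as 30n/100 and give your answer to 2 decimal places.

63.92

Cumulative frequencies: 7, 13, 22, 31, 39
n = 39; position = 30n/100 = 11.7.
This falls in the class [60, 65): L = 60, F = 7, f = 6, h = 5.
30th percentile ≈ 60 + ((11.7 − 7) / 6) × 5 = 63.9167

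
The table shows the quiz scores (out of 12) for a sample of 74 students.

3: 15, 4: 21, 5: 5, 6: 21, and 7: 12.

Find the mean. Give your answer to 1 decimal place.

Values: 3, 4, 5, 6, 7
Σfx = 15×3 + 21×4 + 5×5 + 21×6 + 12×7 = 364
n = Σf = 74
Mean = 364 / 74 = 4.9189

4.9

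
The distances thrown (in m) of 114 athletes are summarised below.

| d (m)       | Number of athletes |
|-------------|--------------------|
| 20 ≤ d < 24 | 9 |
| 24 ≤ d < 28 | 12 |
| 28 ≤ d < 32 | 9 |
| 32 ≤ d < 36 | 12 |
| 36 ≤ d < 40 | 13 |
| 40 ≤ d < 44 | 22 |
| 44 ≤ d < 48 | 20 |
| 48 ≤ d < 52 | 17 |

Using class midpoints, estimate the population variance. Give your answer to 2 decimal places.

77.75

Midpoints: 22, 26, 30, 34, 38, 42, 46, 50
n = 114, Σfm = 4376, mean = 38.3860
Σfm² = 176840
Σf(m − x̄)² = Σfm² − (Σfm)²/n = 176840 − 4376²/114 = 8863.0175
Population variance = 8863.0175 / 114 = 77.7458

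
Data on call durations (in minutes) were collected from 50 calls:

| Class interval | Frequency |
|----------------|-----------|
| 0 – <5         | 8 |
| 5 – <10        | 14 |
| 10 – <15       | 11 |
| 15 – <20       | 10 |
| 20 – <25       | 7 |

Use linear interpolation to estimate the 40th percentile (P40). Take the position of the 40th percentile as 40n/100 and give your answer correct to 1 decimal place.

Cumulative frequencies: 8, 22, 33, 43, 50
n = 50; position = 40n/100 = 20.
This falls in the class 5 – <10: L = 5, F = 8, f = 14, h = 5.
40th percentile ≈ 5 + ((20 − 8) / 14) × 5 = 9.2857

9.3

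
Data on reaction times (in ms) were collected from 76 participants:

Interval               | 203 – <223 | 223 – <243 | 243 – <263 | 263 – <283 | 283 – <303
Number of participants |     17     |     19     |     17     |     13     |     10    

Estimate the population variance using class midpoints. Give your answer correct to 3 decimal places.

709.141

Midpoints: 213, 233, 253, 273, 293
n = 76, Σfm = 18828, mean = 247.7368
Σfm² = 4718284
Σf(m − x̄)² = Σfm² − (Σfm)²/n = 4718284 − 18828²/76 = 53894.7368
Population variance = 53894.7368 / 76 = 709.1413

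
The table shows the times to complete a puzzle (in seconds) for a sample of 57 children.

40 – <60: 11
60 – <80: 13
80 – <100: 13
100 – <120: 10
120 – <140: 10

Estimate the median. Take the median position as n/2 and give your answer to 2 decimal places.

Cumulative frequencies: 11, 24, 37, 47, 57
n = 57; position = n/2 = 28.5.
This falls in the class 80 – <100: L = 80, F = 24, f = 13, h = 20.
Median ≈ 80 + ((28.5 − 24) / 13) × 20 = 86.9231

86.92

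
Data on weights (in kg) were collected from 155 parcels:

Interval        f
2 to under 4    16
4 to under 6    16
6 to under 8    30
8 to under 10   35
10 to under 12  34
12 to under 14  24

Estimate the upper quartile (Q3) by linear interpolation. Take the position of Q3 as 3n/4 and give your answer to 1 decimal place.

Cumulative frequencies: 16, 32, 62, 97, 131, 155
n = 155; position = 3n/4 = 116.25.
This falls in the class 10 to under 12: L = 10, F = 97, f = 34, h = 2.
Upper quartile ≈ 10 + ((116.25 − 97) / 34) × 2 = 11.1324

11.1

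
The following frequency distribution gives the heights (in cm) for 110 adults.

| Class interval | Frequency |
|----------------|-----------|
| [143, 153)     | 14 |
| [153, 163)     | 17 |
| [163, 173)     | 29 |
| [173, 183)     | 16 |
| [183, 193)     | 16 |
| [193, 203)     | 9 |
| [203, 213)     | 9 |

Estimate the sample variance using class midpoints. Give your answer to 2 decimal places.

Midpoints: 148, 158, 168, 178, 188, 198, 208
n = 110, Σfm = 19140, mean = 174.0000
Σfm² = 3364200
Σf(m − x̄)² = Σfm² − (Σfm)²/n = 3364200 − 19140²/110 = 33840.0000
Sample variance = 33840.0000 / 109 = 310.4587

310.46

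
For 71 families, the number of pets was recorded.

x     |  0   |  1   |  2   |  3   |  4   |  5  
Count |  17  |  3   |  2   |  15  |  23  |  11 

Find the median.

Cumulative frequencies: 17, 20, 22, 37, 60, 71
n = 71, so the median is the value in position (n+1)/2 = 36.
Position 36 falls at value 3.

3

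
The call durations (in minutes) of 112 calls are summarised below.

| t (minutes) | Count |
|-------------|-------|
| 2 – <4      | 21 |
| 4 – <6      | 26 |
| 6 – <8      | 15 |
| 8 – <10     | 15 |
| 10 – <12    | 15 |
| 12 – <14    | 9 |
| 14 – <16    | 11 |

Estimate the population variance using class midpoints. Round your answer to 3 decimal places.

Midpoints: 3, 5, 7, 9, 11, 13, 15
n = 112, Σfm = 880, mean = 7.8571
Σfm² = 8600
Σf(m − x̄)² = Σfm² − (Σfm)²/n = 8600 − 880²/112 = 1685.7143
Population variance = 1685.7143 / 112 = 15.0510

15.051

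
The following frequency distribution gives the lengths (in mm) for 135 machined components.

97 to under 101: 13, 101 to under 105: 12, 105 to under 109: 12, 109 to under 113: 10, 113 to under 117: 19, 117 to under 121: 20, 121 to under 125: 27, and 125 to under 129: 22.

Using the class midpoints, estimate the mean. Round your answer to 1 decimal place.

Midpoints: 99, 103, 107, 111, 115, 119, 123, 127
Σfm = 13×99 + 12×103 + 12×107 + 10×111 + 19×115 + 20×119 + 27×123 + 22×127 = 15597
n = Σf = 135
Mean = 15597 / 135 = 115.5333

115.5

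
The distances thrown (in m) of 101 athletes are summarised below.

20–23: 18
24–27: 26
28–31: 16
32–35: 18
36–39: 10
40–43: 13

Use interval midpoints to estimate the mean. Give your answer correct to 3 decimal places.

30.094

Midpoints: 21.5, 25.5, 29.5, 33.5, 37.5, 41.5
Σfm = 18×21.5 + 26×25.5 + 16×29.5 + 18×33.5 + 10×37.5 + 13×41.5 = 3039.5
n = Σf = 101
Mean = 3039.5 / 101 = 30.0941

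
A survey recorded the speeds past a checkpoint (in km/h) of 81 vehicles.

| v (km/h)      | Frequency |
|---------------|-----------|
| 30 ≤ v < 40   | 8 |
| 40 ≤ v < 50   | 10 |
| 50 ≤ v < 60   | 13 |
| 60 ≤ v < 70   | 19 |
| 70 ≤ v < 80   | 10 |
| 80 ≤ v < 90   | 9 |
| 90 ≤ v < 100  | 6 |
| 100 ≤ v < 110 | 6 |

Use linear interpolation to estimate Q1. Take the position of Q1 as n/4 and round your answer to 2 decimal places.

51.73

Cumulative frequencies: 8, 18, 31, 50, 60, 69, 75, 81
n = 81; position = n/4 = 20.25.
This falls in the class 50 ≤ v < 60: L = 50, F = 18, f = 13, h = 10.
Lower quartile ≈ 50 + ((20.25 − 18) / 13) × 10 = 51.7308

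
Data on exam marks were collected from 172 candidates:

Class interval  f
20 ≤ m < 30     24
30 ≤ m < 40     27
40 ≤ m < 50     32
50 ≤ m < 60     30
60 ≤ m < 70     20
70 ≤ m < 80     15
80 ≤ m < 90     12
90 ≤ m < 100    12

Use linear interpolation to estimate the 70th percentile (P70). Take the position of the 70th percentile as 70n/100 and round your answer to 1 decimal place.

Cumulative frequencies: 24, 51, 83, 113, 133, 148, 160, 172
n = 172; position = 70n/100 = 120.4.
This falls in the class 60 ≤ m < 70: L = 60, F = 113, f = 20, h = 10.
70th percentile ≈ 60 + ((120.4 − 113) / 20) × 10 = 63.7000

63.7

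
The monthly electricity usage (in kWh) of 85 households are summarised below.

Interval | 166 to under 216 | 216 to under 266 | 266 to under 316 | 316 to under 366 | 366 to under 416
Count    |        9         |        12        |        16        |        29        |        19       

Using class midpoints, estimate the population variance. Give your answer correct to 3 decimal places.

Midpoints: 191, 241, 291, 341, 391
n = 85, Σfm = 26585, mean = 312.7647
Σfm² = 8657085
Σf(m − x̄)² = Σfm² − (Σfm)²/n = 8657085 − 26585²/85 = 342235.2941
Population variance = 342235.2941 / 85 = 4026.2976

4026.298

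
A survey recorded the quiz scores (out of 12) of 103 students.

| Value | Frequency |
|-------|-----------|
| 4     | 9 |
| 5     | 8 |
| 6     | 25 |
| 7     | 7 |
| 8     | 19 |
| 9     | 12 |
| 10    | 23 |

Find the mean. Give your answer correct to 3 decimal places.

Values: 4, 5, 6, 7, 8, 9, 10
Σfx = 9×4 + 8×5 + 25×6 + 7×7 + 19×8 + 12×9 + 23×10 = 765
n = Σf = 103
Mean = 765 / 103 = 7.4272

7.427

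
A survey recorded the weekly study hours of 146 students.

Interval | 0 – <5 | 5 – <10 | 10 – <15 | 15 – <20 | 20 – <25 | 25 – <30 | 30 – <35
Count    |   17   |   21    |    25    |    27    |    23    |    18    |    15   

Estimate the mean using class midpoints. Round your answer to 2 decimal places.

17.02

Midpoints: 2.5, 7.5, 12.5, 17.5, 22.5, 27.5, 32.5
Σfm = 17×2.5 + 21×7.5 + 25×12.5 + 27×17.5 + 23×22.5 + 18×27.5 + 15×32.5 = 2485
n = Σf = 146
Mean = 2485 / 146 = 17.0205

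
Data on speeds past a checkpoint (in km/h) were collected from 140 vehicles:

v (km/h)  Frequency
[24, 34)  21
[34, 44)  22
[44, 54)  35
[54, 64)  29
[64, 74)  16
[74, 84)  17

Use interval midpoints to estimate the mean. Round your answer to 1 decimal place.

Midpoints: 29, 39, 49, 59, 69, 79
Σfm = 21×29 + 22×39 + 35×49 + 29×59 + 16×69 + 17×79 = 7340
n = Σf = 140
Mean = 7340 / 140 = 52.4286

52.4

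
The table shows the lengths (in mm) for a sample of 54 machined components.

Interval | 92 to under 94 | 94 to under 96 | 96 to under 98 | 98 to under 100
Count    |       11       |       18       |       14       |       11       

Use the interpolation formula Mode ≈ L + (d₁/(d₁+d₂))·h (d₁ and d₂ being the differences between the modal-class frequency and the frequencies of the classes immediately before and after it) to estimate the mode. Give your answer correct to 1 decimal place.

95.3

Modal class: 94 to under 96 (highest frequency 18).
d₁ = 18 − 11 = 7, d₂ = 18 − 14 = 4
Mode ≈ 94 + (7/(7+4)) × 2 = 94 + 1.2727 = 95.2727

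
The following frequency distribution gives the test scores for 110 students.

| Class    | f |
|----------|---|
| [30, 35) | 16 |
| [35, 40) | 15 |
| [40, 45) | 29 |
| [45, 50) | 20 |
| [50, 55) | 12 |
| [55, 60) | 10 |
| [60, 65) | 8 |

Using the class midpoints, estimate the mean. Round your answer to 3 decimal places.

Midpoints: 32.5, 37.5, 42.5, 47.5, 52.5, 57.5, 62.5
Σfm = 16×32.5 + 15×37.5 + 29×42.5 + 20×47.5 + 12×52.5 + 10×57.5 + 8×62.5 = 4970
n = Σf = 110
Mean = 4970 / 110 = 45.1818

45.182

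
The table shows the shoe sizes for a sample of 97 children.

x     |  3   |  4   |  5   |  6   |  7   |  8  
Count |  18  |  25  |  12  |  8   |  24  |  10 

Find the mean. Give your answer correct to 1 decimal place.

Values: 3, 4, 5, 6, 7, 8
Σfx = 18×3 + 25×4 + 12×5 + 8×6 + 24×7 + 10×8 = 510
n = Σf = 97
Mean = 510 / 97 = 5.2577

5.3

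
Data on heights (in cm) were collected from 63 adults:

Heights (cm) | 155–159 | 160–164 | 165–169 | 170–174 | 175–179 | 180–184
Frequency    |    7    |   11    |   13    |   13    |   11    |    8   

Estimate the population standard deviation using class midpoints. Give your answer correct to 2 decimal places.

7.71

Midpoints: 157, 162, 167, 172, 177, 182
n = 63, Σfm = 10691, mean = 169.6984
Σfm² = 1817987
Σf(m − x̄)² = Σfm² − (Σfm)²/n = 1817987 − 10691²/63 = 3741.2698
Population variance = 3741.2698 / 63 = 59.3852
Standard deviation = √59.3852 = 7.7062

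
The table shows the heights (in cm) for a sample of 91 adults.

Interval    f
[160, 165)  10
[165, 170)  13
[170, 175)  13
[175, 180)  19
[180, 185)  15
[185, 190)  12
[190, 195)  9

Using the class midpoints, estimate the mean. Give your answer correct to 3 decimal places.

177.335

Midpoints: 162.5, 167.5, 172.5, 177.5, 182.5, 187.5, 192.5
Σfm = 10×162.5 + 13×167.5 + 13×172.5 + 19×177.5 + 15×182.5 + 12×187.5 + 9×192.5 = 16137.5
n = Σf = 91
Mean = 16137.5 / 91 = 177.3352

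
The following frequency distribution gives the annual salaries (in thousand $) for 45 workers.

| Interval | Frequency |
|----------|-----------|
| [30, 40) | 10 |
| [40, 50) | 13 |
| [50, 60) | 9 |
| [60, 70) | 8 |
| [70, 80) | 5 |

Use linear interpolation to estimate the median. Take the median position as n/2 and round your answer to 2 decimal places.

49.62

Cumulative frequencies: 10, 23, 32, 40, 45
n = 45; position = n/2 = 22.5.
This falls in the class [40, 50): L = 40, F = 10, f = 13, h = 10.
Median ≈ 40 + ((22.5 − 10) / 13) × 10 = 49.6154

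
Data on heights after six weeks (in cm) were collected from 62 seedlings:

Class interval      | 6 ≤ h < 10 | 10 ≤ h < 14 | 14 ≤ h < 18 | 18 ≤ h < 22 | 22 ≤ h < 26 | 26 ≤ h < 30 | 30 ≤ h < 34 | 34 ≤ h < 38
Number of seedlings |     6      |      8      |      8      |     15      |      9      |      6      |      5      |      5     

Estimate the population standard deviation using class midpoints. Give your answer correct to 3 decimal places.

Midpoints: 8, 12, 16, 20, 24, 28, 32, 36
n = 62, Σfm = 1296, mean = 20.9032
Σfm² = 31072
Σf(m − x̄)² = Σfm² − (Σfm)²/n = 31072 − 1296²/62 = 3981.4194
Population variance = 3981.4194 / 62 = 64.2164
Standard deviation = √64.2164 = 8.0135

8.014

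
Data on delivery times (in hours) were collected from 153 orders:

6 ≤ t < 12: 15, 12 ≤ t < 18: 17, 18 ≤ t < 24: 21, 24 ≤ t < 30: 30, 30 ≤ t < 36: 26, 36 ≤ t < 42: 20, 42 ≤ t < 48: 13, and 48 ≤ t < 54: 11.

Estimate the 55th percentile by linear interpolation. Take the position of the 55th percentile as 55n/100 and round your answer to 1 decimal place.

30.3

Cumulative frequencies: 15, 32, 53, 83, 109, 129, 142, 153
n = 153; position = 55n/100 = 84.15.
This falls in the class 30 ≤ t < 36: L = 30, F = 83, f = 26, h = 6.
55th percentile ≈ 30 + ((84.15 − 83) / 26) × 6 = 30.2654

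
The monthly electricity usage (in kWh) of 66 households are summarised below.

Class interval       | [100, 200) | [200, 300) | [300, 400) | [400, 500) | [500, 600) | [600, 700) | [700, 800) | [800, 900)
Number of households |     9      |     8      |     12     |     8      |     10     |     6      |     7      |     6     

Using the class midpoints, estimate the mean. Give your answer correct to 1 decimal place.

Midpoints: 150, 250, 350, 450, 550, 650, 750, 850
Σfm = 9×150 + 8×250 + 12×350 + 8×450 + 10×550 + 6×650 + 7×750 + 6×850 = 30900
n = Σf = 66
Mean = 30900 / 66 = 468.1818

468.2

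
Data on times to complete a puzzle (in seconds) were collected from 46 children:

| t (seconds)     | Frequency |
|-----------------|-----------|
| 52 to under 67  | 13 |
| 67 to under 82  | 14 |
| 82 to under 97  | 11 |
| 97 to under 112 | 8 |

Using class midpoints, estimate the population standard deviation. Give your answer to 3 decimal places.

Midpoints: 59.5, 74.5, 89.5, 104.5
n = 46, Σfm = 3637, mean = 79.0652
Σfm² = 299201.5
Σf(m − x̄)² = Σfm² − (Σfm)²/n = 299201.5 − 3637²/46 = 11641.3043
Population variance = 11641.3043 / 46 = 253.0718
Standard deviation = √253.0718 = 15.9082

15.908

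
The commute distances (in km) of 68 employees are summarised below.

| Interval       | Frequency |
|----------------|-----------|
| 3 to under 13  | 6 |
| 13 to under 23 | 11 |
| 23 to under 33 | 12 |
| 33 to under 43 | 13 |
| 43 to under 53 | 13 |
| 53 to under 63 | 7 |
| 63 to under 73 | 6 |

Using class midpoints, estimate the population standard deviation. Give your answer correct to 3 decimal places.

17.332

Midpoints: 8, 18, 28, 38, 48, 58, 68
n = 68, Σfm = 2514, mean = 36.9706
Σfm² = 113372
Σf(m − x̄)² = Σfm² − (Σfm)²/n = 113372 − 2514²/68 = 20427.9412
Population variance = 20427.9412 / 68 = 300.4109
Standard deviation = √300.4109 = 17.3324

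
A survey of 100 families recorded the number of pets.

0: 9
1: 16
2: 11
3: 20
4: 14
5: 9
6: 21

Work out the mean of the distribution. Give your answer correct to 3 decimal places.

Values: 0, 1, 2, 3, 4, 5, 6
Σfx = 9×0 + 16×1 + 11×2 + 20×3 + 14×4 + 9×5 + 21×6 = 325
n = Σf = 100
Mean = 325 / 100 = 3.2500

3.250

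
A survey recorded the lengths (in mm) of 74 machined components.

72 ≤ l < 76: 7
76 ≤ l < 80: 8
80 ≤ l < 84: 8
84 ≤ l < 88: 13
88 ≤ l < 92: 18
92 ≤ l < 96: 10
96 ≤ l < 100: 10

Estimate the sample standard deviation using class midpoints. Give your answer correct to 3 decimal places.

7.311

Midpoints: 74, 78, 82, 86, 90, 94, 98
n = 74, Σfm = 6456, mean = 87.2432
Σfm² = 567144
Σf(m − x̄)² = Σfm² − (Σfm)²/n = 567144 − 6456²/74 = 3901.6216
Sample variance = 3901.6216 / 73 = 53.4469
Standard deviation = √53.4469 = 7.3107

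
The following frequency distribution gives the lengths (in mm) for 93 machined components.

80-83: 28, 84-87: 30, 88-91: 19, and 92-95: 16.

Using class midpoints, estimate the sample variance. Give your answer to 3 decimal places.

Midpoints: 81.5, 85.5, 89.5, 93.5
n = 93, Σfm = 8043.5, mean = 86.4892
Σfm² = 697361.25
Σf(m − x̄)² = Σfm² − (Σfm)²/n = 697361.25 − 8043.5²/93 = 1684.9892
Sample variance = 1684.9892 / 92 = 18.3151

18.315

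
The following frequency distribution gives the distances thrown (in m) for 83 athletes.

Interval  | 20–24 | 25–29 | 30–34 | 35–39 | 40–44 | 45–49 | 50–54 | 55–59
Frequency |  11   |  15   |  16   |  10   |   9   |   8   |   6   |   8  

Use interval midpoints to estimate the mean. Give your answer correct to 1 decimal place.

Midpoints: 22, 27, 32, 37, 42, 47, 52, 57
Σfm = 11×22 + 15×27 + 16×32 + 10×37 + 9×42 + 8×47 + 6×52 + 8×57 = 3051
n = Σf = 83
Mean = 3051 / 83 = 36.7590

36.8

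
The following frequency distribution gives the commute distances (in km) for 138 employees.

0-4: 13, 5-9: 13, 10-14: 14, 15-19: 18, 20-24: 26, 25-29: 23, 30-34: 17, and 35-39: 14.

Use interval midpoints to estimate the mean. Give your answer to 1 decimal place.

20.6

Midpoints: 2, 7, 12, 17, 22, 27, 32, 37
Σfm = 13×2 + 13×7 + 14×12 + 18×17 + 26×22 + 23×27 + 17×32 + 14×37 = 2846
n = Σf = 138
Mean = 2846 / 138 = 20.6232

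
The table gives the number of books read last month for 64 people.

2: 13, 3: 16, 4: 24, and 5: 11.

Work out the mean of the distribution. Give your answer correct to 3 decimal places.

Values: 2, 3, 4, 5
Σfx = 13×2 + 16×3 + 24×4 + 11×5 = 225
n = Σf = 64
Mean = 225 / 64 = 3.5156

3.516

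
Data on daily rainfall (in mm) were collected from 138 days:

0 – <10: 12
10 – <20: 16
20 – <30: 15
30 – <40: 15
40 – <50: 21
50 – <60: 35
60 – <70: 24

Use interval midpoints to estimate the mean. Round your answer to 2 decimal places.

40.80

Midpoints: 5, 15, 25, 35, 45, 55, 65
Σfm = 12×5 + 16×15 + 15×25 + 15×35 + 21×45 + 35×55 + 24×65 = 5630
n = Σf = 138
Mean = 5630 / 138 = 40.7971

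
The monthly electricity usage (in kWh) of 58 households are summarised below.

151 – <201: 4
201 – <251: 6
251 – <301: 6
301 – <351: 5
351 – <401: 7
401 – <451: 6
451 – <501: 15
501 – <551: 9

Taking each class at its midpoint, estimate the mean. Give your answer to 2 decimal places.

386.34

Midpoints: 176, 226, 276, 326, 376, 426, 476, 526
Σfm = 4×176 + 6×226 + 6×276 + 5×326 + 7×376 + 6×426 + 15×476 + 9×526 = 22408
n = Σf = 58
Mean = 22408 / 58 = 386.3448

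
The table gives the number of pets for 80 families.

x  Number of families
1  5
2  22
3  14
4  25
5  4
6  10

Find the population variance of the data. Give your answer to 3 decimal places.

2.012

Values: 1, 2, 3, 4, 5, 6
n = 80, Σfx = 271, mean = 3.3875
Σfx² = 1079
Σf(x − x̄)² = Σfx² − (Σfx)²/n = 1079 − 271²/80 = 160.9875
Population variance = 160.9875 / 80 = 2.0123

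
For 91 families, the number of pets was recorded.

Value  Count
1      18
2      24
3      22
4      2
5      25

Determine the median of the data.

3

Cumulative frequencies: 18, 42, 64, 66, 91
n = 91, so the median is the value in position (n+1)/2 = 46.
Position 46 falls at value 3.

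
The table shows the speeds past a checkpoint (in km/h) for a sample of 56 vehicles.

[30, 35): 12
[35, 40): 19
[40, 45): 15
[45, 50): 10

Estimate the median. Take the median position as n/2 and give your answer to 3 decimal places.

39.211

Cumulative frequencies: 12, 31, 46, 56
n = 56; position = n/2 = 28.
This falls in the class [35, 40): L = 35, F = 12, f = 19, h = 5.
Median ≈ 35 + ((28 − 12) / 19) × 5 = 39.2105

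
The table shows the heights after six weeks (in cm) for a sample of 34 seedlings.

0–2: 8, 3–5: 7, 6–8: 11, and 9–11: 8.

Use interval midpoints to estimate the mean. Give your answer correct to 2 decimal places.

5.68

Midpoints: 1, 4, 7, 10
Σfm = 8×1 + 7×4 + 11×7 + 8×10 = 193
n = Σf = 34
Mean = 193 / 34 = 5.6765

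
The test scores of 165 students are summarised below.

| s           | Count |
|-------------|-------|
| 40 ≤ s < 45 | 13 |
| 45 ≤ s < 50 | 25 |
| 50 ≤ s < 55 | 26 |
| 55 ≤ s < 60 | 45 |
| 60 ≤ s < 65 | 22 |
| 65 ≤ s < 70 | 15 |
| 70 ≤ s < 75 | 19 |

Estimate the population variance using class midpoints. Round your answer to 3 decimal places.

Midpoints: 42.5, 47.5, 52.5, 57.5, 62.5, 67.5, 72.5
n = 165, Σfm = 9457.5, mean = 57.3182
Σfm² = 554481.25
Σf(m − x̄)² = Σfm² − (Σfm)²/n = 554481.25 − 9457.5²/165 = 12394.5455
Population variance = 12394.5455 / 165 = 75.1185

75.118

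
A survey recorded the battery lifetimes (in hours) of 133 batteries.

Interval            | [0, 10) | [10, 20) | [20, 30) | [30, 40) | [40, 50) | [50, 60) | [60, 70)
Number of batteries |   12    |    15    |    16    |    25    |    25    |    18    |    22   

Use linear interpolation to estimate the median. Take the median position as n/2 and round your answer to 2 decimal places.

39.40

Cumulative frequencies: 12, 27, 43, 68, 93, 111, 133
n = 133; position = n/2 = 66.5.
This falls in the class [30, 40): L = 30, F = 43, f = 25, h = 10.
Median ≈ 30 + ((66.5 − 43) / 25) × 10 = 39.4000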